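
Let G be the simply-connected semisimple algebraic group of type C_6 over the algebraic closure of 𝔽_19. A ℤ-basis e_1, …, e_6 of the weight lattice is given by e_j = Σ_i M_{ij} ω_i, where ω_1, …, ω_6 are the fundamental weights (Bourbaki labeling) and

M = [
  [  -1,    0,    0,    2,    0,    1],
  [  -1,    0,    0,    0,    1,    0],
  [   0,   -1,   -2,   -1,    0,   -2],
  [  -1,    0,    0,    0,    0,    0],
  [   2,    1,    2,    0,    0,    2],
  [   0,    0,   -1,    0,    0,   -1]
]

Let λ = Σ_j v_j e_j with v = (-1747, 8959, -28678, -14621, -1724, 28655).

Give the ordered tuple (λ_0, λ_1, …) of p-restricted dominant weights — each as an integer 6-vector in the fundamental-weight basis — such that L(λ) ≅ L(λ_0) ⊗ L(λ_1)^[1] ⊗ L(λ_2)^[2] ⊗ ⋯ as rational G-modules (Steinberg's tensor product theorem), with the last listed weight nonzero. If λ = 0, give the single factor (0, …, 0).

((1, 4, 8, 18, 4, 4), (4, 1, 15, 15, 0, 1), (3, 0, 15, 4, 15, 0))

In the fundamental-weight basis, λ has coordinates c = M·v (v = (-1747, 8959, -28678, -14621, -1724, 28655)):
  c_1 = -1*-1747 + 0*8959 + 0*-28678 + 2*-14621 + 0*-1724 + 1*28655 = 1160
  c_2 = -1*-1747 + 0*8959 + 0*-28678 + 0*-14621 + 1*-1724 + 0*28655 = 23
  c_3 = 0*-1747 + -1*8959 + -2*-28678 + -1*-14621 + 0*-1724 + -2*28655 = 5708
  c_4 = -1*-1747 + 0*8959 + 0*-28678 + 0*-14621 + 0*-1724 + 0*28655 = 1747
  c_5 = 2*-1747 + 1*8959 + 2*-28678 + 0*-14621 + 0*-1724 + 2*28655 = 5419
  c_6 = 0*-1747 + 0*8959 + -1*-28678 + 0*-14621 + 0*-1724 + -1*28655 = 23
Base-19 expansion of each c_i:
  c_1 = 1160 = 1·19^0 + 4·19^1 + 3·19^2
  c_2 = 23 = 4·19^0 + 1·19^1
  c_3 = 5708 = 8·19^0 + 15·19^1 + 15·19^2
  c_4 = 1747 = 18·19^0 + 15·19^1 + 4·19^2
  c_5 = 5419 = 4·19^0 + 0·19^1 + 15·19^2
  c_6 = 23 = 4·19^0 + 1·19^1
p-restricted factor λ_0 = (1, 4, 8, 18, 4, 4)
p-restricted factor λ_1 = (4, 1, 15, 15, 0, 1)
p-restricted factor λ_2 = (3, 0, 15, 4, 15, 0)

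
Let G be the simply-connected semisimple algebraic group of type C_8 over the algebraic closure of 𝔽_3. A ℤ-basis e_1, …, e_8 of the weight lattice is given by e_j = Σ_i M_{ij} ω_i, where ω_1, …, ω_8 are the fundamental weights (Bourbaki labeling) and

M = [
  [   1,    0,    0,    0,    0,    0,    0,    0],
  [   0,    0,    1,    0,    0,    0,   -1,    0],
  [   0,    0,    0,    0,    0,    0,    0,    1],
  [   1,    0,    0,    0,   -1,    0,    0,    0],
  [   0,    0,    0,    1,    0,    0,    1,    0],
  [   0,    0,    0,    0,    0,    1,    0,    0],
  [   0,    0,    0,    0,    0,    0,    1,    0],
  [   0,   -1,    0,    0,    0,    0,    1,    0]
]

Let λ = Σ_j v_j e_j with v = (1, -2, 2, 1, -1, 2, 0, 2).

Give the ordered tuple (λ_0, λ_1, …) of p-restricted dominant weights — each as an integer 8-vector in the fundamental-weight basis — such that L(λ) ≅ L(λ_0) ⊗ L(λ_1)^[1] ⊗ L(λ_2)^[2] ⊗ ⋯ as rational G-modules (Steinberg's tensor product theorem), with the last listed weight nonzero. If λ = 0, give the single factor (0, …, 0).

ω-coordinates c = M·v, v = (1, -2, 2, 1, -1, 2, 0, 2):
  c_1 = 1·1 + (0)·(-2) + 0·2 + 0·1 + (0)·(-1) + 0·2 + 0·0 + 0·2 = 1
  c_2 = 0·1 + (0)·(-2) + 1·2 + 0·1 + (0)·(-1) + 0·2 + (-1)·(0) + 0·2 = 2
  c_3 = 0·1 + (0)·(-2) + 0·2 + 0·1 + (0)·(-1) + 0·2 + 0·0 + 1·2 = 2
  c_4 = 1·1 + (0)·(-2) + 0·2 + 0·1 + (-1)·(-1) + 0·2 + 0·0 + 0·2 = 2
  c_5 = 0·1 + (0)·(-2) + 0·2 + 1·1 + (0)·(-1) + 0·2 + 1·0 + 0·2 = 1
  c_6 = 0·1 + (0)·(-2) + 0·2 + 0·1 + (0)·(-1) + 1·2 + 0·0 + 0·2 = 2
  c_7 = 0·1 + (0)·(-2) + 0·2 + 0·1 + (0)·(-1) + 0·2 + 1·0 + 0·2 = 0
  c_8 = 0·1 + (-1)·(-2) + 0·2 + 0·1 + (0)·(-1) + 0·2 + 1·0 + 0·2 = 2
p = 3; digits c_i = Σ_j d_{ij}·3^j, 0 ≤ d_{ij} < 3:
  c_1 = 1 = 1·3^0
  c_2 = 2 = 2·3^0
  c_3 = 2 = 2·3^0
  c_4 = 2 = 2·3^0
  c_5 = 1 = 1·3^0
  c_6 = 2 = 2·3^0
  c_7 = 0
  c_8 = 2 = 2·3^0
p-restricted factor λ_0 = (1, 2, 2, 2, 1, 2, 0, 2)

((1, 2, 2, 2, 1, 2, 0, 2),)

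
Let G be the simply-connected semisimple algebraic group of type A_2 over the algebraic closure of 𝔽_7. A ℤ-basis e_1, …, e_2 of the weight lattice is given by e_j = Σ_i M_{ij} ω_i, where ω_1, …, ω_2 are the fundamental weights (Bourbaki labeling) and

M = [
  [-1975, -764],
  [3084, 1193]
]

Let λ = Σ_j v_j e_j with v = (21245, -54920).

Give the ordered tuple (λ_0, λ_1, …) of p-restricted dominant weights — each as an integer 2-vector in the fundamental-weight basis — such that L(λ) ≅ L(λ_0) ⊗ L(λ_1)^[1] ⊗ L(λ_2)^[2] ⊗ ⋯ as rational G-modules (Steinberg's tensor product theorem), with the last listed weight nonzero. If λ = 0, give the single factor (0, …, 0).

((5, 6), (0, 2))

ω-coordinates c = M·v, v = (21245, -54920):
  c_1 = -1975*21245 + -764*-54920 = 5
  c_2 = 3084*21245 + 1193*-54920 = 20
Writing each c_i in base p = 7:
  c_1 = 5 = 5·7^0
  c_2 = 20 = 6·7^0 + 2·7^1
λ_0 = (5, 6)
λ_1 = (0, 2)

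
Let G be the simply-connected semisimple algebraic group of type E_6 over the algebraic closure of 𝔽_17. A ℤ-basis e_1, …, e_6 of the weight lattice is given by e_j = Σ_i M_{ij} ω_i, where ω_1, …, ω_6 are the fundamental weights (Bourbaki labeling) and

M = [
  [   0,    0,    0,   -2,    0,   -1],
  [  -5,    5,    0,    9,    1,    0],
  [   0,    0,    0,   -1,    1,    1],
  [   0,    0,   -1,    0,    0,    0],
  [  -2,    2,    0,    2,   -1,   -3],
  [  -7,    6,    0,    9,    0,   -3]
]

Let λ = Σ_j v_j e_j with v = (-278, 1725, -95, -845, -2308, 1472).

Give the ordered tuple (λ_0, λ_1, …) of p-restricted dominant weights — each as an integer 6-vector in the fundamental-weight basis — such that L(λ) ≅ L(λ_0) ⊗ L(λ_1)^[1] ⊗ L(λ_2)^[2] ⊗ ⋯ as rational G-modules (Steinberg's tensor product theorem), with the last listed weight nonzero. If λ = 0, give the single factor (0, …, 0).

Compute c_i = Σ_j M_{ij} v_j with v = (-278, 1725, -95, -845, -2308, 1472):
  c_1 = (0)·(-278) + (0)·(1725) + (0)·(-95) + (-2)·(-845) + (0)·(-2308) + (-1)·(1472) = 218
  c_2 = (-5)·(-278) + (5)·(1725) + (0)·(-95) + (9)·(-845) + (1)·(-2308) + (0)·(1472) = 102
  c_3 = (0)·(-278) + (0)·(1725) + (0)·(-95) + (-1)·(-845) + (1)·(-2308) + (1)·(1472) = 9
  c_4 = (0)·(-278) + (0)·(1725) + (-1)·(-95) + (0)·(-845) + (0)·(-2308) + (0)·(1472) = 95
  c_5 = (-2)·(-278) + (2)·(1725) + (0)·(-95) + (2)·(-845) + (-1)·(-2308) + (-3)·(1472) = 208
  c_6 = (-7)·(-278) + (6)·(1725) + (0)·(-95) + (9)·(-845) + (0)·(-2308) + (-3)·(1472) = 275
Expand coordinatewise in base 17:
  c_1 = 218 = 14·17^0 + 12·17^1
  c_2 = 102 = 0·17^0 + 6·17^1
  c_3 = 9 = 9·17^0
  c_4 = 95 = 10·17^0 + 5·17^1
  c_5 = 208 = 4·17^0 + 12·17^1
  c_6 = 275 = 3·17^0 + 16·17^1
Factor λ_0 = (14, 0, 9, 10, 4, 3)
Factor λ_1 = (12, 6, 0, 5, 12, 16)

((14, 0, 9, 10, 4, 3), (12, 6, 0, 5, 12, 16))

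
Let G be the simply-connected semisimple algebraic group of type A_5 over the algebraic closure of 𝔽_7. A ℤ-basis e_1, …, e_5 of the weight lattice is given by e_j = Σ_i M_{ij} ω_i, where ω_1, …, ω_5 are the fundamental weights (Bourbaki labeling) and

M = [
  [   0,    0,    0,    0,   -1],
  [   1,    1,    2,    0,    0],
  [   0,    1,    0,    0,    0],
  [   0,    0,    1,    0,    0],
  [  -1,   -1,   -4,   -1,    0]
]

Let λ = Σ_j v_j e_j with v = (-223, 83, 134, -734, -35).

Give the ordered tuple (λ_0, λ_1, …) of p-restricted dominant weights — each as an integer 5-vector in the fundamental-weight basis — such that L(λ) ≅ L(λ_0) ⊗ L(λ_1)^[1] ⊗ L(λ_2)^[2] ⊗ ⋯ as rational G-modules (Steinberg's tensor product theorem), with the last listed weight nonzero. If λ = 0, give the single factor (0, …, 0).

((0, 2, 6, 1, 2), (5, 4, 4, 5, 6), (0, 2, 1, 2, 6))

In the fundamental-weight basis, λ has coordinates c = M·v (v = (-223, 83, 134, -734, -35)):
  c_1 = (0)·(-223) + (0)·(83) + (0)·(134) + (0)·(-734) + (-1)·(-35) = 35
  c_2 = (1)·(-223) + (1)·(83) + (2)·(134) + (0)·(-734) + (0)·(-35) = 128
  c_3 = (0)·(-223) + (1)·(83) + (0)·(134) + (0)·(-734) + (0)·(-35) = 83
  c_4 = (0)·(-223) + (0)·(83) + (1)·(134) + (0)·(-734) + (0)·(-35) = 134
  c_5 = (-1)·(-223) + (-1)·(83) + (-4)·(134) + (-1)·(-734) + (0)·(-35) = 338
p = 7; digits c_i = Σ_j d_{ij}·7^j, 0 ≤ d_{ij} < 7:
  c_1 = 35 = 0·7^0 + 5·7^1
  c_2 = 128 = 2·7^0 + 4·7^1 + 2·7^2
  c_3 = 83 = 6·7^0 + 4·7^1 + 1·7^2
  c_4 = 134 = 1·7^0 + 5·7^1 + 2·7^2
  c_5 = 338 = 2·7^0 + 6·7^1 + 6·7^2
p-restricted factor λ_0 = (0, 2, 6, 1, 2)
p-restricted factor λ_1 = (5, 4, 4, 5, 6)
p-restricted factor λ_2 = (0, 2, 1, 2, 6)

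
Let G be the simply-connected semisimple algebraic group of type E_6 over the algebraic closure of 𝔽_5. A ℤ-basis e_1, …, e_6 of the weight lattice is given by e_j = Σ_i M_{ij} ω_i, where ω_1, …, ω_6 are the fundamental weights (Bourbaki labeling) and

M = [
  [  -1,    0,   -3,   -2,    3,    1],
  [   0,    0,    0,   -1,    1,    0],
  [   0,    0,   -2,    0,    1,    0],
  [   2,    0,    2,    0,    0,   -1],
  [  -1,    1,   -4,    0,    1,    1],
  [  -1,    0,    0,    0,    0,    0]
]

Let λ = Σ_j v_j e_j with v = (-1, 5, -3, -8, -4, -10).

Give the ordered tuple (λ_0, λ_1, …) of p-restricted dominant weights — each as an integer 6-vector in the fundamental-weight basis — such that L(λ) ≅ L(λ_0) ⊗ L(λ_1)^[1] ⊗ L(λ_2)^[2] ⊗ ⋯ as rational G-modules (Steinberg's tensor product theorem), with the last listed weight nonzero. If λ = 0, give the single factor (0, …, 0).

((4, 4, 2, 2, 4, 1),)

ω-coordinates c = M·v, v = (-1, 5, -3, -8, -4, -10):
  c_1 = (-1)·(-1) + (0)·(5) + (-3)·(-3) + (-2)·(-8) + (3)·(-4) + (1)·(-10) = 4
  c_2 = (0)·(-1) + (0)·(5) + (0)·(-3) + (-1)·(-8) + (1)·(-4) + (0)·(-10) = 4
  c_3 = (0)·(-1) + (0)·(5) + (-2)·(-3) + (0)·(-8) + (1)·(-4) + (0)·(-10) = 2
  c_4 = (2)·(-1) + (0)·(5) + (2)·(-3) + (0)·(-8) + (0)·(-4) + (-1)·(-10) = 2
  c_5 = (-1)·(-1) + (1)·(5) + (-4)·(-3) + (0)·(-8) + (1)·(-4) + (1)·(-10) = 4
  c_6 = (-1)·(-1) + (0)·(5) + (0)·(-3) + (0)·(-8) + (0)·(-4) + (0)·(-10) = 1
Base-5 expansion of each c_i:
  c_1 = 4 = 4·5^0
  c_2 = 4 = 4·5^0
  c_3 = 2 = 2·5^0
  c_4 = 2 = 2·5^0
  c_5 = 4 = 4·5^0
  c_6 = 1 = 1·5^0
p-restricted factor λ_0 = (4, 4, 2, 2, 4, 1)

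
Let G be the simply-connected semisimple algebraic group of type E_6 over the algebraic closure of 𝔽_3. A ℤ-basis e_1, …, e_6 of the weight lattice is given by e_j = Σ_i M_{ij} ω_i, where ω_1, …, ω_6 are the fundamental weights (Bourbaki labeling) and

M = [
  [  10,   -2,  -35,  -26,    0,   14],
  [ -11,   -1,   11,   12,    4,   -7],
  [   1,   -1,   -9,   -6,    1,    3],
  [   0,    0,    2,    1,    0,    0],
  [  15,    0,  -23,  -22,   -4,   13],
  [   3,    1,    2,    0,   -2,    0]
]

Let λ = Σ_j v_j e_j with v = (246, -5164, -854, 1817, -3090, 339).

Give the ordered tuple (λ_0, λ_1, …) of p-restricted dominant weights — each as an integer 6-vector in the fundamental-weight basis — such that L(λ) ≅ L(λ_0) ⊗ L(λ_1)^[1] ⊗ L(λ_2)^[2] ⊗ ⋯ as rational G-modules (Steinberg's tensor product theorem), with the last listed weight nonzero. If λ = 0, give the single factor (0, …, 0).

((2, 0, 1, 1, 2, 1), (0, 0, 1, 0, 2, 0), (2, 0, 1, 0, 1, 2), (0, 2, 1, 1, 1, 1), (2, 1, 1, 1, 1, 0))

Change of basis e → ω: c = M·v where v = (246, -5164, -854, 1817, -3090, 339):
  c_1 = 10*246 + -2*-5164 + -35*-854 + -26*1817 + 0*-3090 + 14*339 = 182
  c_2 = -11*246 + -1*-5164 + 11*-854 + 12*1817 + 4*-3090 + -7*339 = 135
  c_3 = 1*246 + -1*-5164 + -9*-854 + -6*1817 + 1*-3090 + 3*339 = 121
  c_4 = 0*246 + 0*-5164 + 2*-854 + 1*1817 + 0*-3090 + 0*339 = 109
  c_5 = 15*246 + 0*-5164 + -23*-854 + -22*1817 + -4*-3090 + 13*339 = 125
  c_6 = 3*246 + 1*-5164 + 2*-854 + 0*1817 + -2*-3090 + 0*339 = 46
Writing each c_i in base p = 3:
  c_1 = 182 = 2·3^0 + 0·3^1 + 2·3^2 + 0·3^3 + 2·3^4
  c_2 = 135 = 0·3^0 + 0·3^1 + 0·3^2 + 2·3^3 + 1·3^4
  c_3 = 121 = 1·3^0 + 1·3^1 + 1·3^2 + 1·3^3 + 1·3^4
  c_4 = 109 = 1·3^0 + 0·3^1 + 0·3^2 + 1·3^3 + 1·3^4
  c_5 = 125 = 2·3^0 + 2·3^1 + 1·3^2 + 1·3^3 + 1·3^4
  c_6 = 46 = 1·3^0 + 0·3^1 + 2·3^2 + 1·3^3
p-restricted factor λ_0 = (2, 0, 1, 1, 2, 1)
p-restricted factor λ_1 = (0, 0, 1, 0, 2, 0)
p-restricted factor λ_2 = (2, 0, 1, 0, 1, 2)
p-restricted factor λ_3 = (0, 2, 1, 1, 1, 1)
p-restricted factor λ_4 = (2, 1, 1, 1, 1, 0)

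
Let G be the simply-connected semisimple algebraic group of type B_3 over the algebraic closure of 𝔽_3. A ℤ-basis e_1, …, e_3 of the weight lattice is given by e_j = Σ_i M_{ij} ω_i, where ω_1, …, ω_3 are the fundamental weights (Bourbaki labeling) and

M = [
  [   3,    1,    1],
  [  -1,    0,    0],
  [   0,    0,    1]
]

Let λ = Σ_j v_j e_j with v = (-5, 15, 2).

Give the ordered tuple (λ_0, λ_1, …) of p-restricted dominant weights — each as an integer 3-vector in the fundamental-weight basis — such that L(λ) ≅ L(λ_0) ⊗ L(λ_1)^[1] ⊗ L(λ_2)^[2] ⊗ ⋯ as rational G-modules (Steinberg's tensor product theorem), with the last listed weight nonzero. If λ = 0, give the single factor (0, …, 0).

((2, 2, 2), (0, 1, 0))

Compute c_i = Σ_j M_{ij} v_j with v = (-5, 15, 2):
  c_1 = (3)·(-5) + (1)·(15) + (1)·(2) = 2
  c_2 = (-1)·(-5) + (0)·(15) + (0)·(2) = 5
  c_3 = (0)·(-5) + (0)·(15) + (1)·(2) = 2
Expand coordinatewise in base 3:
  c_1 = 2 = 2·3^0
  c_2 = 5 = 2·3^0 + 1·3^1
  c_3 = 2 = 2·3^0
Factor λ_0 = (2, 2, 2)
Factor λ_1 = (0, 1, 0)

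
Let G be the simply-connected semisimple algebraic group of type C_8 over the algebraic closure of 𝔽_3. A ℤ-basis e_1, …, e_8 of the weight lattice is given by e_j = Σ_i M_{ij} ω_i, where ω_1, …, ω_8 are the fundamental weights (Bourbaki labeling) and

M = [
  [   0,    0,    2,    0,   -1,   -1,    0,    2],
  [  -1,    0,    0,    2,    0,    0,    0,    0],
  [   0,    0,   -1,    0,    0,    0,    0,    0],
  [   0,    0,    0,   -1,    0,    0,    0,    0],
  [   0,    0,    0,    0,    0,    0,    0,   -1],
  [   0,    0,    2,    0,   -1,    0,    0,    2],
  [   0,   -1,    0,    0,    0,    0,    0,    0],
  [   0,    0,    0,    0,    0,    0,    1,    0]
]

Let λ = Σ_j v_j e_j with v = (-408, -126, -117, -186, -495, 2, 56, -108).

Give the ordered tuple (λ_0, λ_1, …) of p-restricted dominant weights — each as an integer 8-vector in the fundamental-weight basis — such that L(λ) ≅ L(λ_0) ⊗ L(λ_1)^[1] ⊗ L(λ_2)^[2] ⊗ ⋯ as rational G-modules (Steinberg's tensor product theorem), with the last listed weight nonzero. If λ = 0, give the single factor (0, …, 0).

((1, 0, 0, 0, 0, 0, 0, 2), (2, 0, 0, 2, 0, 0, 0, 0), (1, 1, 1, 2, 0, 2, 2, 0), (1, 1, 1, 0, 1, 1, 1, 2), (0, 0, 1, 2, 1, 0, 1, 0))

Converting to the ω-basis (c_i = row i of M dotted with v = (-408, -126, -117, -186, -495, 2, 56, -108)):
  c_1 = (0)·(-408) + (0)·(-126) + (2)·(-117) + (0)·(-186) + (-1)·(-495) + (-1)·(2) + 0·56 + (2)·(-108) = 43
  c_2 = (-1)·(-408) + (0)·(-126) + (0)·(-117) + (2)·(-186) + (0)·(-495) + 0·2 + 0·56 + (0)·(-108) = 36
  c_3 = (0)·(-408) + (0)·(-126) + (-1)·(-117) + (0)·(-186) + (0)·(-495) + 0·2 + 0·56 + (0)·(-108) = 117
  c_4 = (0)·(-408) + (0)·(-126) + (0)·(-117) + (-1)·(-186) + (0)·(-495) + 0·2 + 0·56 + (0)·(-108) = 186
  c_5 = (0)·(-408) + (0)·(-126) + (0)·(-117) + (0)·(-186) + (0)·(-495) + 0·2 + 0·56 + (-1)·(-108) = 108
  c_6 = (0)·(-408) + (0)·(-126) + (2)·(-117) + (0)·(-186) + (-1)·(-495) + 0·2 + 0·56 + (2)·(-108) = 45
  c_7 = (0)·(-408) + (-1)·(-126) + (0)·(-117) + (0)·(-186) + (0)·(-495) + 0·2 + 0·56 + (0)·(-108) = 126
  c_8 = (0)·(-408) + (0)·(-126) + (0)·(-117) + (0)·(-186) + (0)·(-495) + 0·2 + 1·56 + (0)·(-108) = 56
Expand coordinatewise in base 3:
  c_1 = 43 = 1·3^0 + 2·3^1 + 1·3^2 + 1·3^3
  c_2 = 36 = 0·3^0 + 0·3^1 + 1·3^2 + 1·3^3
  c_3 = 117 = 0·3^0 + 0·3^1 + 1·3^2 + 1·3^3 + 1·3^4
  c_4 = 186 = 0·3^0 + 2·3^1 + 2·3^2 + 0·3^3 + 2·3^4
  c_5 = 108 = 0·3^0 + 0·3^1 + 0·3^2 + 1·3^3 + 1·3^4
  c_6 = 45 = 0·3^0 + 0·3^1 + 2·3^2 + 1·3^3
  c_7 = 126 = 0·3^0 + 0·3^1 + 2·3^2 + 1·3^3 + 1·3^4
  c_8 = 56 = 2·3^0 + 0·3^1 + 0·3^2 + 2·3^3
p-restricted factor λ_0 = (1, 0, 0, 0, 0, 0, 0, 2)
p-restricted factor λ_1 = (2, 0, 0, 2, 0, 0, 0, 0)
p-restricted factor λ_2 = (1, 1, 1, 2, 0, 2, 2, 0)
p-restricted factor λ_3 = (1, 1, 1, 0, 1, 1, 1, 2)
p-restricted factor λ_4 = (0, 0, 1, 2, 1, 0, 1, 0)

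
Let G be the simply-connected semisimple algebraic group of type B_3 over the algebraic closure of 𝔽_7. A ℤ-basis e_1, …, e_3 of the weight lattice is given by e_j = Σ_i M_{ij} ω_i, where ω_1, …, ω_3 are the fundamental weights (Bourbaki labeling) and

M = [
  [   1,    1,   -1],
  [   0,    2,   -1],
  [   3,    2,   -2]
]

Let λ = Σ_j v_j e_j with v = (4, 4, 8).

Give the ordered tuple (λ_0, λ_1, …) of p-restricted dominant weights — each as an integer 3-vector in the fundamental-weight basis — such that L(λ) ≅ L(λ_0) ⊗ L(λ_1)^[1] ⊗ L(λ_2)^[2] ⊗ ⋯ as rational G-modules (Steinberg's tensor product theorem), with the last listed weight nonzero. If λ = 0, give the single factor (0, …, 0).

((0, 0, 4),)

Change of basis e → ω: c = M·v where v = (4, 4, 8):
  c_1 = 1*4 + 1*4 + -1*8 = 0
  c_2 = 0*4 + 2*4 + -1*8 = 0
  c_3 = 3*4 + 2*4 + -2*8 = 4
p = 7; digits c_i = Σ_j d_{ij}·7^j, 0 ≤ d_{ij} < 7:
  c_1 = 0
  c_2 = 0
  c_3 = 4 = 4·7^0
λ_0 = (0, 0, 4)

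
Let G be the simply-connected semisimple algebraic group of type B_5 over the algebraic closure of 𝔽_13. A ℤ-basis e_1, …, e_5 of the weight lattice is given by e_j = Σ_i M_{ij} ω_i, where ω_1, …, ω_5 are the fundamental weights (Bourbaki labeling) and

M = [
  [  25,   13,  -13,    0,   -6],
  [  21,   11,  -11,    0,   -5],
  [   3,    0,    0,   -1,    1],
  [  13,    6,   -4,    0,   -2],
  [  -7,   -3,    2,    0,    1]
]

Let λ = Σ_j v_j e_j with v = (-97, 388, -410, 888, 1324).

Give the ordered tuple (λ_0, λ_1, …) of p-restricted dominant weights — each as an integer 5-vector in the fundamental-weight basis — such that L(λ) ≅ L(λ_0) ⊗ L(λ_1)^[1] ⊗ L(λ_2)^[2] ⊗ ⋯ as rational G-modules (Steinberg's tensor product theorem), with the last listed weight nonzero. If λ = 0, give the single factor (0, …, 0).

ω-coordinates c = M·v, v = (-97, 388, -410, 888, 1324):
  c_1 = (25)·(-97) + 13·388 + (-13)·(-410) + 0·888 + (-6)·(1324) = 5
  c_2 = (21)·(-97) + 11·388 + (-11)·(-410) + 0·888 + (-5)·(1324) = 121
  c_3 = (3)·(-97) + 0·388 + (0)·(-410) + (-1)·(888) + 1·1324 = 145
  c_4 = (13)·(-97) + 6·388 + (-4)·(-410) + 0·888 + (-2)·(1324) = 59
  c_5 = (-7)·(-97) + (-3)·(388) + (2)·(-410) + 0·888 + 1·1324 = 19
Base-13 expansion of each c_i:
  c_1 = 5 = 5·13^0
  c_2 = 121 = 4·13^0 + 9·13^1
  c_3 = 145 = 2·13^0 + 11·13^1
  c_4 = 59 = 7·13^0 + 4·13^1
  c_5 = 19 = 6·13^0 + 1·13^1
λ_0 = (5, 4, 2, 7, 6)
λ_1 = (0, 9, 11, 4, 1)

((5, 4, 2, 7, 6), (0, 9, 11, 4, 1))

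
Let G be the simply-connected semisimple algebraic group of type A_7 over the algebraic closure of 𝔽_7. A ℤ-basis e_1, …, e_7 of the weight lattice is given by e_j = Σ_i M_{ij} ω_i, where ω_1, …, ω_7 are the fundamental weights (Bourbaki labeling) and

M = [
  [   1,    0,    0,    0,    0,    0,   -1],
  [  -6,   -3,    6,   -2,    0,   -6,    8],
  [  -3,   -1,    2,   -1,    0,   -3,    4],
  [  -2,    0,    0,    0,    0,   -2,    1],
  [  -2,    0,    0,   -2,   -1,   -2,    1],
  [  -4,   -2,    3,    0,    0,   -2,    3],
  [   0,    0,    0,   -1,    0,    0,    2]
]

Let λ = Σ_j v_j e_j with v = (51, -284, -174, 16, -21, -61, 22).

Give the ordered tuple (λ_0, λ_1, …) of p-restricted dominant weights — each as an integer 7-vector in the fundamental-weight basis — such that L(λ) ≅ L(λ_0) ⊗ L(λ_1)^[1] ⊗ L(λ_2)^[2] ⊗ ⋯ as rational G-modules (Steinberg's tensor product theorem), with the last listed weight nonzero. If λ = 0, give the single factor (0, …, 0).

Converting to the ω-basis (c_i = row i of M dotted with v = (51, -284, -174, 16, -21, -61, 22)):
  c_1 = 1*51 + 0*-284 + 0*-174 + 0*16 + 0*-21 + 0*-61 + -1*22 = 29
  c_2 = -6*51 + -3*-284 + 6*-174 + -2*16 + 0*-21 + -6*-61 + 8*22 = 12
  c_3 = -3*51 + -1*-284 + 2*-174 + -1*16 + 0*-21 + -3*-61 + 4*22 = 38
  c_4 = -2*51 + 0*-284 + 0*-174 + 0*16 + 0*-21 + -2*-61 + 1*22 = 42
  c_5 = -2*51 + 0*-284 + 0*-174 + -2*16 + -1*-21 + -2*-61 + 1*22 = 31
  c_6 = -4*51 + -2*-284 + 3*-174 + 0*16 + 0*-21 + -2*-61 + 3*22 = 30
  c_7 = 0*51 + 0*-284 + 0*-174 + -1*16 + 0*-21 + 0*-61 + 2*22 = 28
Writing each c_i in base p = 7:
  c_1 = 29 = 1·7^0 + 4·7^1
  c_2 = 12 = 5·7^0 + 1·7^1
  c_3 = 38 = 3·7^0 + 5·7^1
  c_4 = 42 = 0·7^0 + 6·7^1
  c_5 = 31 = 3·7^0 + 4·7^1
  c_6 = 30 = 2·7^0 + 4·7^1
  c_7 = 28 = 0·7^0 + 4·7^1
λ_0 = (1, 5, 3, 0, 3, 2, 0)
λ_1 = (4, 1, 5, 6, 4, 4, 4)

((1, 5, 3, 0, 3, 2, 0), (4, 1, 5, 6, 4, 4, 4))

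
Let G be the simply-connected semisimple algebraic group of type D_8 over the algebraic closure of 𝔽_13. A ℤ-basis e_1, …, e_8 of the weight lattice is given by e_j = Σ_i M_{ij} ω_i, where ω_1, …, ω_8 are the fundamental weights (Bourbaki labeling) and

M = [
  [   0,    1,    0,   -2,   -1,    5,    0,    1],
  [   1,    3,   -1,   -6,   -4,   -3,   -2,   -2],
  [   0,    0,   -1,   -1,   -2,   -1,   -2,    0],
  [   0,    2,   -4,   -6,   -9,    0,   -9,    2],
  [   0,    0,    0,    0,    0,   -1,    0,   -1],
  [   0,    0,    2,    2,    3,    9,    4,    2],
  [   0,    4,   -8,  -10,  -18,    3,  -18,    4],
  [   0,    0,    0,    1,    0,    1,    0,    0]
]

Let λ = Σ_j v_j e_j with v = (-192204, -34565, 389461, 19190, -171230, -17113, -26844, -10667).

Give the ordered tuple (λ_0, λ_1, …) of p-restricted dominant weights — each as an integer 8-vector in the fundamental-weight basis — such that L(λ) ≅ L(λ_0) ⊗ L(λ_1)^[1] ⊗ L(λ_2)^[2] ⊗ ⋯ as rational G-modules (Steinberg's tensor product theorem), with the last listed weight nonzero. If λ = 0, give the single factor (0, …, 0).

((12, 4, 8, 4, 12, 7, 10, 10), (1, 10, 3, 9, 4, 7, 9, 3), (12, 11, 1, 9, 8, 6, 7, 12), (0, 4, 2, 8, 12, 9, 11, 0))

ω-coordinates c = M·v, v = (-192204, -34565, 389461, 19190, -171230, -17113, -26844, -10667):
  c_1 = (0)·(-192204) + (1)·(-34565) + (0)·(389461) + (-2)·(19190) + (-1)·(-171230) + (5)·(-17113) + (0)·(-26844) + (1)·(-10667) = 2053
  c_2 = (1)·(-192204) + (3)·(-34565) + (-1)·(389461) + (-6)·(19190) + (-4)·(-171230) + (-3)·(-17113) + (-2)·(-26844) + (-2)·(-10667) = 10781
  c_3 = (0)·(-192204) + (0)·(-34565) + (-1)·(389461) + (-1)·(19190) + (-2)·(-171230) + (-1)·(-17113) + (-2)·(-26844) + (0)·(-10667) = 4610
  c_4 = (0)·(-192204) + (2)·(-34565) + (-4)·(389461) + (-6)·(19190) + (-9)·(-171230) + (0)·(-17113) + (-9)·(-26844) + (2)·(-10667) = 19218
  c_5 = (0)·(-192204) + (0)·(-34565) + (0)·(389461) + (0)·(19190) + (0)·(-171230) + (-1)·(-17113) + (0)·(-26844) + (-1)·(-10667) = 27780
  c_6 = (0)·(-192204) + (0)·(-34565) + (2)·(389461) + (2)·(19190) + (3)·(-171230) + (9)·(-17113) + (4)·(-26844) + (2)·(-10667) = 20885
  c_7 = (0)·(-192204) + (4)·(-34565) + (-8)·(389461) + (-10)·(19190) + (-18)·(-171230) + (3)·(-17113) + (-18)·(-26844) + (4)·(-10667) = 25477
  c_8 = (0)·(-192204) + (0)·(-34565) + (0)·(389461) + (1)·(19190) + (0)·(-171230) + (1)·(-17113) + (0)·(-26844) + (0)·(-10667) = 2077
Base-13 expansion of each c_i:
  c_1 = 2053 = 12·13^0 + 1·13^1 + 12·13^2
  c_2 = 10781 = 4·13^0 + 10·13^1 + 11·13^2 + 4·13^3
  c_3 = 4610 = 8·13^0 + 3·13^1 + 1·13^2 + 2·13^3
  c_4 = 19218 = 4·13^0 + 9·13^1 + 9·13^2 + 8·13^3
  c_5 = 27780 = 12·13^0 + 4·13^1 + 8·13^2 + 12·13^3
  c_6 = 20885 = 7·13^0 + 7·13^1 + 6·13^2 + 9·13^3
  c_7 = 25477 = 10·13^0 + 9·13^1 + 7·13^2 + 11·13^3
  c_8 = 2077 = 10·13^0 + 3·13^1 + 12·13^2
Factor λ_0 = (12, 4, 8, 4, 12, 7, 10, 10)
Factor λ_1 = (1, 10, 3, 9, 4, 7, 9, 3)
Factor λ_2 = (12, 11, 1, 9, 8, 6, 7, 12)
Factor λ_3 = (0, 4, 2, 8, 12, 9, 11, 0)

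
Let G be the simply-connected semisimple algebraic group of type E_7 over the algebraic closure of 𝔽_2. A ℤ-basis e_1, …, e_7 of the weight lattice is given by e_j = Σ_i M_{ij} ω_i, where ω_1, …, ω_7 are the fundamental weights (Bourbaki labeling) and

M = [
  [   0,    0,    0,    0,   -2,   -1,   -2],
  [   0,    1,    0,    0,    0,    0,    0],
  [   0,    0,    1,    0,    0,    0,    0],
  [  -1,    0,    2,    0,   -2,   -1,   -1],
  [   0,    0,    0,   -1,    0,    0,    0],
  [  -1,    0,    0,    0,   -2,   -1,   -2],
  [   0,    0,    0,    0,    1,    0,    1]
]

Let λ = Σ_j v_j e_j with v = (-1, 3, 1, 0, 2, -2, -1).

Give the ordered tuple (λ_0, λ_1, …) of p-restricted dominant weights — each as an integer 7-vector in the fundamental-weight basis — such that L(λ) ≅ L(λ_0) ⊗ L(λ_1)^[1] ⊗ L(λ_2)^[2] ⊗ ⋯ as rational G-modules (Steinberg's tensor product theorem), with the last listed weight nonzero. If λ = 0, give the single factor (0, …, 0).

Compute c_i = Σ_j M_{ij} v_j with v = (-1, 3, 1, 0, 2, -2, -1):
  c_1 = 0*-1 + 0*3 + 0*1 + 0*0 + -2*2 + -1*-2 + -2*-1 = 0
  c_2 = 0*-1 + 1*3 + 0*1 + 0*0 + 0*2 + 0*-2 + 0*-1 = 3
  c_3 = 0*-1 + 0*3 + 1*1 + 0*0 + 0*2 + 0*-2 + 0*-1 = 1
  c_4 = -1*-1 + 0*3 + 2*1 + 0*0 + -2*2 + -1*-2 + -1*-1 = 2
  c_5 = 0*-1 + 0*3 + 0*1 + -1*0 + 0*2 + 0*-2 + 0*-1 = 0
  c_6 = -1*-1 + 0*3 + 0*1 + 0*0 + -2*2 + -1*-2 + -2*-1 = 1
  c_7 = 0*-1 + 0*3 + 0*1 + 0*0 + 1*2 + 0*-2 + 1*-1 = 1
Writing each c_i in base p = 2:
  c_1 = 0
  c_2 = 3 = 1·2^0 + 1·2^1
  c_3 = 1 = 1·2^0
  c_4 = 2 = 0·2^0 + 1·2^1
  c_5 = 0
  c_6 = 1 = 1·2^0
  c_7 = 1 = 1·2^0
Factor λ_0 = (0, 1, 1, 0, 0, 1, 1)
Factor λ_1 = (0, 1, 0, 1, 0, 0, 0)

((0, 1, 1, 0, 0, 1, 1), (0, 1, 0, 1, 0, 0, 0))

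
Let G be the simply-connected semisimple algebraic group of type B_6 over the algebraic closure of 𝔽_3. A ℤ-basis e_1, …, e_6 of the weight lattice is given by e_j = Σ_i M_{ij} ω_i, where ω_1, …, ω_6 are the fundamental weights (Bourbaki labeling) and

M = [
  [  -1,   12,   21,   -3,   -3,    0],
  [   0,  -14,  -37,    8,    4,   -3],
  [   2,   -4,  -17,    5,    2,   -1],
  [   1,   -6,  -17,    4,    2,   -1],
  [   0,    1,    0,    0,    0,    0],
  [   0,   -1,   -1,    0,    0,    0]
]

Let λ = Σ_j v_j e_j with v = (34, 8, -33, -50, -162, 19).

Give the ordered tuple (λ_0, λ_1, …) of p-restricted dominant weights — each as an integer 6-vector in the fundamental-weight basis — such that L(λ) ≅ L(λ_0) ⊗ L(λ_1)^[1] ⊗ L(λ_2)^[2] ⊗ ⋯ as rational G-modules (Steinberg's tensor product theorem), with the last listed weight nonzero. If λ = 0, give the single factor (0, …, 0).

((2, 1, 1, 1, 2, 1), (1, 1, 1, 1, 2, 2), (0, 0, 0, 0, 0, 2))

ω-coordinates c = M·v, v = (34, 8, -33, -50, -162, 19):
  c_1 = (-1)·(34) + 12·8 + (21)·(-33) + (-3)·(-50) + (-3)·(-162) + 0·19 = 5
  c_2 = 0·34 + (-14)·(8) + (-37)·(-33) + (8)·(-50) + (4)·(-162) + (-3)·(19) = 4
  c_3 = 2·34 + (-4)·(8) + (-17)·(-33) + (5)·(-50) + (2)·(-162) + (-1)·(19) = 4
  c_4 = 1·34 + (-6)·(8) + (-17)·(-33) + (4)·(-50) + (2)·(-162) + (-1)·(19) = 4
  c_5 = 0·34 + 1·8 + (0)·(-33) + (0)·(-50) + (0)·(-162) + 0·19 = 8
  c_6 = 0·34 + (-1)·(8) + (-1)·(-33) + (0)·(-50) + (0)·(-162) + 0·19 = 25
Writing each c_i in base p = 3:
  c_1 = 5 = 2·3^0 + 1·3^1
  c_2 = 4 = 1·3^0 + 1·3^1
  c_3 = 4 = 1·3^0 + 1·3^1
  c_4 = 4 = 1·3^0 + 1·3^1
  c_5 = 8 = 2·3^0 + 2·3^1
  c_6 = 25 = 1·3^0 + 2·3^1 + 2·3^2
Factor λ_0 = (2, 1, 1, 1, 2, 1)
Factor λ_1 = (1, 1, 1, 1, 2, 2)
Factor λ_2 = (0, 0, 0, 0, 0, 2)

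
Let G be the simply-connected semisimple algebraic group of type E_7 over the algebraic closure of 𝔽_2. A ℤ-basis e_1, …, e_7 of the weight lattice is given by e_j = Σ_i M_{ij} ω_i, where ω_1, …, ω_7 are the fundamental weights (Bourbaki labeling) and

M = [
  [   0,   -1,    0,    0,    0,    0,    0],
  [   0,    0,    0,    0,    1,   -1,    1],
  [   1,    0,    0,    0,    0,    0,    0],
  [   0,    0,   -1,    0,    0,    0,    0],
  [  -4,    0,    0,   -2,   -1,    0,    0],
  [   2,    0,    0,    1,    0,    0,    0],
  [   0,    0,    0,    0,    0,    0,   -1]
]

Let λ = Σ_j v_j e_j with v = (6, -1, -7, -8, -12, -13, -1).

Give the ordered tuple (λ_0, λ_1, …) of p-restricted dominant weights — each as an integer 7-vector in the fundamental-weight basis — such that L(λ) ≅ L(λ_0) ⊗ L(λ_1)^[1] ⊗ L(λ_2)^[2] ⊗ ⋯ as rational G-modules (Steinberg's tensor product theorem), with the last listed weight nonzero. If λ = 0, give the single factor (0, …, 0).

((1, 0, 0, 1, 0, 0, 1), (0, 0, 1, 1, 0, 0, 0), (0, 0, 1, 1, 1, 1, 0))

Compute c_i = Σ_j M_{ij} v_j with v = (6, -1, -7, -8, -12, -13, -1):
  c_1 = 0*6 + -1*-1 + 0*-7 + 0*-8 + 0*-12 + 0*-13 + 0*-1 = 1
  c_2 = 0*6 + 0*-1 + 0*-7 + 0*-8 + 1*-12 + -1*-13 + 1*-1 = 0
  c_3 = 1*6 + 0*-1 + 0*-7 + 0*-8 + 0*-12 + 0*-13 + 0*-1 = 6
  c_4 = 0*6 + 0*-1 + -1*-7 + 0*-8 + 0*-12 + 0*-13 + 0*-1 = 7
  c_5 = -4*6 + 0*-1 + 0*-7 + -2*-8 + -1*-12 + 0*-13 + 0*-1 = 4
  c_6 = 2*6 + 0*-1 + 0*-7 + 1*-8 + 0*-12 + 0*-13 + 0*-1 = 4
  c_7 = 0*6 + 0*-1 + 0*-7 + 0*-8 + 0*-12 + 0*-13 + -1*-1 = 1
p = 2; digits c_i = Σ_j d_{ij}·2^j, 0 ≤ d_{ij} < 2:
  c_1 = 1 = 1·2^0
  c_2 = 0
  c_3 = 6 = 0·2^0 + 1·2^1 + 1·2^2
  c_4 = 7 = 1·2^0 + 1·2^1 + 1·2^2
  c_5 = 4 = 0·2^0 + 0·2^1 + 1·2^2
  c_6 = 4 = 0·2^0 + 0·2^1 + 1·2^2
  c_7 = 1 = 1·2^0
Factor λ_0 = (1, 0, 0, 1, 0, 0, 1)
Factor λ_1 = (0, 0, 1, 1, 0, 0, 0)
Factor λ_2 = (0, 0, 1, 1, 1, 1, 0)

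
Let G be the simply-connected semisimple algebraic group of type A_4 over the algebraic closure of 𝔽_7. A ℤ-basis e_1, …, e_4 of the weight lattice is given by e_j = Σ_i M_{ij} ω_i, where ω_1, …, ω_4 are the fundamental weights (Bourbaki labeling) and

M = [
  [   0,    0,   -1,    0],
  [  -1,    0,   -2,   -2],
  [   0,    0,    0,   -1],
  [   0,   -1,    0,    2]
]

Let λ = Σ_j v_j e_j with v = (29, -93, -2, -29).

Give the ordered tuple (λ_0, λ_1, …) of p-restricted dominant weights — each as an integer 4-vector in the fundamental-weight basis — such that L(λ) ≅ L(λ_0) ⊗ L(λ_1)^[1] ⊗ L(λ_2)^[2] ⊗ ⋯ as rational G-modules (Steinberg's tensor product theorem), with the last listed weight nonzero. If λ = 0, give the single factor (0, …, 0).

Change of basis e → ω: c = M·v where v = (29, -93, -2, -29):
  c_1 = (0)·(29) + (0)·(-93) + (-1)·(-2) + (0)·(-29) = 2
  c_2 = (-1)·(29) + (0)·(-93) + (-2)·(-2) + (-2)·(-29) = 33
  c_3 = (0)·(29) + (0)·(-93) + (0)·(-2) + (-1)·(-29) = 29
  c_4 = (0)·(29) + (-1)·(-93) + (0)·(-2) + (2)·(-29) = 35
Writing each c_i in base p = 7:
  c_1 = 2 = 2·7^0
  c_2 = 33 = 5·7^0 + 4·7^1
  c_3 = 29 = 1·7^0 + 4·7^1
  c_4 = 35 = 0·7^0 + 5·7^1
Factor λ_0 = (2, 5, 1, 0)
Factor λ_1 = (0, 4, 4, 5)

((2, 5, 1, 0), (0, 4, 4, 5))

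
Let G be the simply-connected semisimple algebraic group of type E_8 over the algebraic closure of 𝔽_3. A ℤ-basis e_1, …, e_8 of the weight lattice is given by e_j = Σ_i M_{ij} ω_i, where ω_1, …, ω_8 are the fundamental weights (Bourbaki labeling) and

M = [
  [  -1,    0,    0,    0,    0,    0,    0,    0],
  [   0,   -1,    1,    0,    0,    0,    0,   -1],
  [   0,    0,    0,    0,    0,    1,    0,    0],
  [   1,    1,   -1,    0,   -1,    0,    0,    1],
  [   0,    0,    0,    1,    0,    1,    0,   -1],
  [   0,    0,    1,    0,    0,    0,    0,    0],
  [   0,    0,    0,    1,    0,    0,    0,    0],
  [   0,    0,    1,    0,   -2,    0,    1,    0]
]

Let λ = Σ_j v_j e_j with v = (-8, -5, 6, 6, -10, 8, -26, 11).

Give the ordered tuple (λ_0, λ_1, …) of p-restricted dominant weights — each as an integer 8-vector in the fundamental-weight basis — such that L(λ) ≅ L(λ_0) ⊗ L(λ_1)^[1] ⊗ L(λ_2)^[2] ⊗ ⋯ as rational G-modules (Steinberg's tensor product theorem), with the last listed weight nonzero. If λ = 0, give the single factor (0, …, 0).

ω-coordinates c = M·v, v = (-8, -5, 6, 6, -10, 8, -26, 11):
  c_1 = (-1)·(-8) + (0)·(-5) + (0)·(6) + (0)·(6) + (0)·(-10) + (0)·(8) + (0)·(-26) + (0)·(11) = 8
  c_2 = (0)·(-8) + (-1)·(-5) + (1)·(6) + (0)·(6) + (0)·(-10) + (0)·(8) + (0)·(-26) + (-1)·(11) = 0
  c_3 = (0)·(-8) + (0)·(-5) + (0)·(6) + (0)·(6) + (0)·(-10) + (1)·(8) + (0)·(-26) + (0)·(11) = 8
  c_4 = (1)·(-8) + (1)·(-5) + (-1)·(6) + (0)·(6) + (-1)·(-10) + (0)·(8) + (0)·(-26) + (1)·(11) = 2
  c_5 = (0)·(-8) + (0)·(-5) + (0)·(6) + (1)·(6) + (0)·(-10) + (1)·(8) + (0)·(-26) + (-1)·(11) = 3
  c_6 = (0)·(-8) + (0)·(-5) + (1)·(6) + (0)·(6) + (0)·(-10) + (0)·(8) + (0)·(-26) + (0)·(11) = 6
  c_7 = (0)·(-8) + (0)·(-5) + (0)·(6) + (1)·(6) + (0)·(-10) + (0)·(8) + (0)·(-26) + (0)·(11) = 6
  c_8 = (0)·(-8) + (0)·(-5) + (1)·(6) + (0)·(6) + (-2)·(-10) + (0)·(8) + (1)·(-26) + (0)·(11) = 0
p = 3; digits c_i = Σ_j d_{ij}·3^j, 0 ≤ d_{ij} < 3:
  c_1 = 8 = 2·3^0 + 2·3^1
  c_2 = 0
  c_3 = 8 = 2·3^0 + 2·3^1
  c_4 = 2 = 2·3^0
  c_5 = 3 = 0·3^0 + 1·3^1
  c_6 = 6 = 0·3^0 + 2·3^1
  c_7 = 6 = 0·3^0 + 2·3^1
  c_8 = 0
Factor λ_0 = (2, 0, 2, 2, 0, 0, 0, 0)
Factor λ_1 = (2, 0, 2, 0, 1, 2, 2, 0)

((2, 0, 2, 2, 0, 0, 0, 0), (2, 0, 2, 0, 1, 2, 2, 0))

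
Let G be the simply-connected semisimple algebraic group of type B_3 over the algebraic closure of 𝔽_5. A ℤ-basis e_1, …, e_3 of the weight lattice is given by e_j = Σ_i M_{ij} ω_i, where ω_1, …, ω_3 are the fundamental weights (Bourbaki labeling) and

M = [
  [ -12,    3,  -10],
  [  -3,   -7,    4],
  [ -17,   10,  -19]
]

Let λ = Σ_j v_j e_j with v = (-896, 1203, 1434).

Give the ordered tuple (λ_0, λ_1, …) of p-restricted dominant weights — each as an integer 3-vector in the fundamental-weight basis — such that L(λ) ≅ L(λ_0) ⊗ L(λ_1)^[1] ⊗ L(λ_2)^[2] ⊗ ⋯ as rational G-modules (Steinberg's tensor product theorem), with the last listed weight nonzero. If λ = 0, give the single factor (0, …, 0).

ω-coordinates c = M·v, v = (-896, 1203, 1434):
  c_1 = (-12)·(-896) + (3)·(1203) + (-10)·(1434) = 21
  c_2 = (-3)·(-896) + (-7)·(1203) + (4)·(1434) = 3
  c_3 = (-17)·(-896) + (10)·(1203) + (-19)·(1434) = 16
Base-5 expansion of each c_i:
  c_1 = 21 = 1·5^0 + 4·5^1
  c_2 = 3 = 3·5^0
  c_3 = 16 = 1·5^0 + 3·5^1
Factor λ_0 = (1, 3, 1)
Factor λ_1 = (4, 0, 3)

((1, 3, 1), (4, 0, 3))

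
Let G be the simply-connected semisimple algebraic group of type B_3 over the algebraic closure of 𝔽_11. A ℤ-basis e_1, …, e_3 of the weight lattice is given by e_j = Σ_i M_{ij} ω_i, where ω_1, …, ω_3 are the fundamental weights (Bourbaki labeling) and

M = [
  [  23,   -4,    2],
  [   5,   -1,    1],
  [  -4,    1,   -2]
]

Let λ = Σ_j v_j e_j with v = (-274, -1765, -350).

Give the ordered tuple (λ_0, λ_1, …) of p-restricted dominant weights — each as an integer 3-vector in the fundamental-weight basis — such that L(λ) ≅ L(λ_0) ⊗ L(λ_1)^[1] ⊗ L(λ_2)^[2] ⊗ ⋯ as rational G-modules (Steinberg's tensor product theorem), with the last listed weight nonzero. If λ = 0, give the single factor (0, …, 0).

((3, 1, 9), (5, 4, 2))

Converting to the ω-basis (c_i = row i of M dotted with v = (-274, -1765, -350)):
  c_1 = (23)·(-274) + (-4)·(-1765) + (2)·(-350) = 58
  c_2 = (5)·(-274) + (-1)·(-1765) + (1)·(-350) = 45
  c_3 = (-4)·(-274) + (1)·(-1765) + (-2)·(-350) = 31
p = 11; digits c_i = Σ_j d_{ij}·11^j, 0 ≤ d_{ij} < 11:
  c_1 = 58 = 3·11^0 + 5·11^1
  c_2 = 45 = 1·11^0 + 4·11^1
  c_3 = 31 = 9·11^0 + 2·11^1
Factor λ_0 = (3, 1, 9)
Factor λ_1 = (5, 4, 2)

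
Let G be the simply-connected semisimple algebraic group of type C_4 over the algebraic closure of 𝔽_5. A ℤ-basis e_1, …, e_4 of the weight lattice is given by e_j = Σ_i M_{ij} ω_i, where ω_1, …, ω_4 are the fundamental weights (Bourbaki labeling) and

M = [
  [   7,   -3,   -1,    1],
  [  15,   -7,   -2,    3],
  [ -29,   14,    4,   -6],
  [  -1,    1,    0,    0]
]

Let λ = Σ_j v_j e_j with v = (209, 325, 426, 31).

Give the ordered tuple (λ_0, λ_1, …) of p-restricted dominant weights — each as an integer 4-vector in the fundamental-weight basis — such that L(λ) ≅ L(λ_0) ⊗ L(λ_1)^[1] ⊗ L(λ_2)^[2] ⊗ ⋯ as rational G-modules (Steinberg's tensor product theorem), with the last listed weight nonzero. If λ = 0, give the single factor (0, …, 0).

ω-coordinates c = M·v, v = (209, 325, 426, 31):
  c_1 = (7)·(209) + (-3)·(325) + (-1)·(426) + (1)·(31) = 93
  c_2 = (15)·(209) + (-7)·(325) + (-2)·(426) + (3)·(31) = 101
  c_3 = (-29)·(209) + (14)·(325) + (4)·(426) + (-6)·(31) = 7
  c_4 = (-1)·(209) + (1)·(325) + (0)·(426) + (0)·(31) = 116
Expand coordinatewise in base 5:
  c_1 = 93 = 3·5^0 + 3·5^1 + 3·5^2
  c_2 = 101 = 1·5^0 + 0·5^1 + 4·5^2
  c_3 = 7 = 2·5^0 + 1·5^1
  c_4 = 116 = 1·5^0 + 3·5^1 + 4·5^2
p-restricted factor λ_0 = (3, 1, 2, 1)
p-restricted factor λ_1 = (3, 0, 1, 3)
p-restricted factor λ_2 = (3, 4, 0, 4)

((3, 1, 2, 1), (3, 0, 1, 3), (3, 4, 0, 4))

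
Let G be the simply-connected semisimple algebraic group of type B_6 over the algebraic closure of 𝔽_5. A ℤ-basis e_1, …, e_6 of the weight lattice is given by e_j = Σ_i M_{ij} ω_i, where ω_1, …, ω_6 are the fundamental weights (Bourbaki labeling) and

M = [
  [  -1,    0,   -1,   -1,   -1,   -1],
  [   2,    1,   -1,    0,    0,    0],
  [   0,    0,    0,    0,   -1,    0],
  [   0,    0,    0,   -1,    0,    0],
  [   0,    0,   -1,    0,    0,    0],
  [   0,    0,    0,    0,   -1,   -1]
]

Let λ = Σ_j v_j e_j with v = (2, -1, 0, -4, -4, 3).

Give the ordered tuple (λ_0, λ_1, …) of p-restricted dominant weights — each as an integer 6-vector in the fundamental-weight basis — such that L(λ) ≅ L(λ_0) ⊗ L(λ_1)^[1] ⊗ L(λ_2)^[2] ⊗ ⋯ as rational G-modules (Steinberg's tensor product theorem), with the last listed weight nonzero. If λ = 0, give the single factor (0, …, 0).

((3, 3, 4, 4, 0, 1),)

In the fundamental-weight basis, λ has coordinates c = M·v (v = (2, -1, 0, -4, -4, 3)):
  c_1 = (-1)·(2) + (0)·(-1) + (-1)·(0) + (-1)·(-4) + (-1)·(-4) + (-1)·(3) = 3
  c_2 = (2)·(2) + (1)·(-1) + (-1)·(0) + (0)·(-4) + (0)·(-4) + (0)·(3) = 3
  c_3 = (0)·(2) + (0)·(-1) + (0)·(0) + (0)·(-4) + (-1)·(-4) + (0)·(3) = 4
  c_4 = (0)·(2) + (0)·(-1) + (0)·(0) + (-1)·(-4) + (0)·(-4) + (0)·(3) = 4
  c_5 = (0)·(2) + (0)·(-1) + (-1)·(0) + (0)·(-4) + (0)·(-4) + (0)·(3) = 0
  c_6 = (0)·(2) + (0)·(-1) + (0)·(0) + (0)·(-4) + (-1)·(-4) + (-1)·(3) = 1
p = 5; digits c_i = Σ_j d_{ij}·5^j, 0 ≤ d_{ij} < 5:
  c_1 = 3 = 3·5^0
  c_2 = 3 = 3·5^0
  c_3 = 4 = 4·5^0
  c_4 = 4 = 4·5^0
  c_5 = 0
  c_6 = 1 = 1·5^0
p-restricted factor λ_0 = (3, 3, 4, 4, 0, 1)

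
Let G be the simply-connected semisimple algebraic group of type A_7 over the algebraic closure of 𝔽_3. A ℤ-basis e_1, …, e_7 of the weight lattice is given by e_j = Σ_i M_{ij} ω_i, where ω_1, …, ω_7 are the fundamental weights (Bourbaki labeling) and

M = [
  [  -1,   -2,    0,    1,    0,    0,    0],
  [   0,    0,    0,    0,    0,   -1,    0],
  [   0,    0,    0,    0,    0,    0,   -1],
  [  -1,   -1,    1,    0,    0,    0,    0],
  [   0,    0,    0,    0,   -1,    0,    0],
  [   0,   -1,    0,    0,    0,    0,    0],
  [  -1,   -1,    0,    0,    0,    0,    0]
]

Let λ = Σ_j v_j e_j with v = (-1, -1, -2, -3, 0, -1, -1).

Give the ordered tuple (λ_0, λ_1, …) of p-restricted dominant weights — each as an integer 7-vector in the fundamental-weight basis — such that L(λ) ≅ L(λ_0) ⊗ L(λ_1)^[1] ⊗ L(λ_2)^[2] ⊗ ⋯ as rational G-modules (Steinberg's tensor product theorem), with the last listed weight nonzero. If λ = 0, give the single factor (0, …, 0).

Converting to the ω-basis (c_i = row i of M dotted with v = (-1, -1, -2, -3, 0, -1, -1)):
  c_1 = (-1)·(-1) + (-2)·(-1) + (0)·(-2) + (1)·(-3) + (0)·(0) + (0)·(-1) + (0)·(-1) = 0
  c_2 = (0)·(-1) + (0)·(-1) + (0)·(-2) + (0)·(-3) + (0)·(0) + (-1)·(-1) + (0)·(-1) = 1
  c_3 = (0)·(-1) + (0)·(-1) + (0)·(-2) + (0)·(-3) + (0)·(0) + (0)·(-1) + (-1)·(-1) = 1
  c_4 = (-1)·(-1) + (-1)·(-1) + (1)·(-2) + (0)·(-3) + (0)·(0) + (0)·(-1) + (0)·(-1) = 0
  c_5 = (0)·(-1) + (0)·(-1) + (0)·(-2) + (0)·(-3) + (-1)·(0) + (0)·(-1) + (0)·(-1) = 0
  c_6 = (0)·(-1) + (-1)·(-1) + (0)·(-2) + (0)·(-3) + (0)·(0) + (0)·(-1) + (0)·(-1) = 1
  c_7 = (-1)·(-1) + (-1)·(-1) + (0)·(-2) + (0)·(-3) + (0)·(0) + (0)·(-1) + (0)·(-1) = 2
Expand coordinatewise in base 3:
  c_1 = 0
  c_2 = 1 = 1·3^0
  c_3 = 1 = 1·3^0
  c_4 = 0
  c_5 = 0
  c_6 = 1 = 1·3^0
  c_7 = 2 = 2·3^0
Factor λ_0 = (0, 1, 1, 0, 0, 1, 2)

((0, 1, 1, 0, 0, 1, 2),)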